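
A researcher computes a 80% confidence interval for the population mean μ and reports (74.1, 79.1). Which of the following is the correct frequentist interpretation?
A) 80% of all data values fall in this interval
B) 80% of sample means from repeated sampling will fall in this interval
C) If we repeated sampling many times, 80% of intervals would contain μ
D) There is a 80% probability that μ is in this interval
C

A) Wrong — a CI is about the parameter μ, not individual data values.
B) Wrong — coverage applies to intervals containing μ, not to future x̄ values.
C) Correct — this is the frequentist long-run coverage interpretation.
D) Wrong — μ is fixed; the randomness lives in the interval, not in μ.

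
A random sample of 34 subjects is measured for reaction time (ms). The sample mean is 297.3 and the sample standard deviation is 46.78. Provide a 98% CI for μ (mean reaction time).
(277.68, 316.92)

t-interval (σ unknown):
df = n - 1 = 33
t* = 2.445 for 98% confidence

Margin of error = t* · s/√n = 2.445 · 46.78/√34 = 19.62

CI: (277.68, 316.92)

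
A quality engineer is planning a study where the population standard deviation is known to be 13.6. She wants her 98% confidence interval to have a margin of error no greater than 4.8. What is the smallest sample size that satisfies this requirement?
n ≥ 44

For margin E ≤ 4.8:
n ≥ (z* · σ / E)²
n ≥ (2.326 · 13.6 / 4.8)²
n ≥ 43.43

Minimum n = 44 (rounding up)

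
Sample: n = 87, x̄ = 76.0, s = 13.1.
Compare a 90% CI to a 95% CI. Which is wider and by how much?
95% CI is wider by 0.91

df = 86
90% CI: t* = 1.663, (73.66, 78.34), width = 2 · t* · s/√n = 4.67
95% CI: t* = 1.988, (73.21, 78.79), width = 2 · t* · s/√n = 5.58

The 95% CI is wider by 5.58 - 4.67 = 0.91.
Higher confidence requires a wider interval.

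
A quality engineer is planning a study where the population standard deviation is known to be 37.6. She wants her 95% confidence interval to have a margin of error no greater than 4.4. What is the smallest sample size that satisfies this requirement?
n ≥ 281

For margin E ≤ 4.4:
n ≥ (z* · σ / E)²
n ≥ (1.960 · 37.6 / 4.4)²
n ≥ 280.53

Minimum n = 281 (rounding up)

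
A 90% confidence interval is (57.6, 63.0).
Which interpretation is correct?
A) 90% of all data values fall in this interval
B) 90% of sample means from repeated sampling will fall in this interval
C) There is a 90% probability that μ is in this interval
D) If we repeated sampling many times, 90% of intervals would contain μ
D

A) Wrong — a CI is about the parameter μ, not individual data values.
B) Wrong — coverage applies to intervals containing μ, not to future x̄ values.
C) Wrong — μ is fixed; the randomness lives in the interval, not in μ.
D) Correct — this is the frequentist long-run coverage interpretation.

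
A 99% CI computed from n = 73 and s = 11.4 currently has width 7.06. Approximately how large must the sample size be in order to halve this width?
n ≈ 292

CI width ∝ 1/√n
To reduce width by factor 2, need √n to grow by 2 → need 2² = 4 times as many samples.

Current: n = 73, width = 7.06
New: n = 292, width ≈ 3.46

Width reduced by factor of 7.06/3.46 = 2.04.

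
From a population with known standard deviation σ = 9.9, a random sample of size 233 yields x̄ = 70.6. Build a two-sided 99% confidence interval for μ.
(68.93, 72.27)

z-interval (σ known):
z* = 2.576 for 99% confidence

Margin of error = z* · σ/√n = 2.576 · 9.9/√233 = 1.67

CI: (70.6 - 1.67, 70.6 + 1.67) = (68.93, 72.27)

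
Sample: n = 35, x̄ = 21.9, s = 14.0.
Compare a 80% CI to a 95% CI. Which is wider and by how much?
95% CI is wider by 3.43

df = 34
80% CI: t* = 1.307, (18.81, 24.99), width = 2 · t* · s/√n = 6.19
95% CI: t* = 2.032, (17.09, 26.71), width = 2 · t* · s/√n = 9.62

The 95% CI is wider by 9.62 - 6.19 = 3.43.
Higher confidence requires a wider interval.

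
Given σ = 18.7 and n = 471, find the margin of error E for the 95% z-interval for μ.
Margin of error = 1.69

Margin of error = z* · σ/√n
= 1.960 · 18.7/√471
= 1.960 · 18.7/21.7025
= 1.69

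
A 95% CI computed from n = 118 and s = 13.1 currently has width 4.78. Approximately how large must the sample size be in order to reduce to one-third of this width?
n ≈ 1062

CI width ∝ 1/√n
To reduce width by factor 3, need √n to grow by 3 → need 3² = 9 times as many samples.

Current: n = 118, width = 4.78
New: n = 1062, width ≈ 1.58

Width reduced by factor of 4.78/1.58 = 3.03.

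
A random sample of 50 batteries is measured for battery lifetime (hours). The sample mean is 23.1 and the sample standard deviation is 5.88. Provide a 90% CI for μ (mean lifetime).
(21.71, 24.49)

t-interval (σ unknown):
df = n - 1 = 49
t* = 1.677 for 90% confidence

Margin of error = t* · s/√n = 1.677 · 5.88/√50 = 1.39

CI: (21.71, 24.49)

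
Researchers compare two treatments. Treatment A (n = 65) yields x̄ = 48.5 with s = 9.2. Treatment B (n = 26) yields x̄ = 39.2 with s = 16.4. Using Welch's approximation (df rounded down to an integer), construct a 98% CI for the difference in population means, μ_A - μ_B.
(0.93, 17.67)

Difference: x̄₁ - x̄₂ = 9.30
SE = √(s₁²/n₁ + s₂²/n₂) = √(9.2²/65 + 16.4²/26) = 3.4127
df = 31.50 → 31 (Welch–Satterthwaite, rounded down)
t* = 2.453

CI: 9.30 ± 2.453 · 3.4127 = 9.30 ± 8.37 = (0.93, 17.67)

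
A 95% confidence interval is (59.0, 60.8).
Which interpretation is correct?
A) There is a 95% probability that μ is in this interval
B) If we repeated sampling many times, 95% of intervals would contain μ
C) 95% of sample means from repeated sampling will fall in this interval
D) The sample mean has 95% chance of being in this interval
B

A) Wrong — μ is fixed; the randomness lives in the interval, not in μ.
B) Correct — this is the frequentist long-run coverage interpretation.
C) Wrong — coverage applies to intervals containing μ, not to future x̄ values.
D) Wrong — x̄ is observed and sits in the interval by construction.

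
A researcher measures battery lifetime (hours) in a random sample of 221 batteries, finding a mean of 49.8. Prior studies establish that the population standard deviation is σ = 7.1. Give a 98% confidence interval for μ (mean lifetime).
(48.69, 50.91)

z-interval (σ known):
z* = 2.326 for 98% confidence

Margin of error = z* · σ/√n = 2.326 · 7.1/√221 = 1.11

CI: (49.8 - 1.11, 49.8 + 1.11) = (48.69, 50.91)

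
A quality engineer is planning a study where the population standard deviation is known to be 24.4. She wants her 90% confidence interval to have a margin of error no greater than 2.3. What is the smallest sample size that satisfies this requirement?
n ≥ 305

For margin E ≤ 2.3:
n ≥ (z* · σ / E)²
n ≥ (1.645 · 24.4 / 2.3)²
n ≥ 304.55

Minimum n = 305 (rounding up)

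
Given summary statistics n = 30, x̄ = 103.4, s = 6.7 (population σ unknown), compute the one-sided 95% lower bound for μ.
μ ≥ 101.32

Lower bound (one-sided):
t* = 1.699 (one-sided for 95%)
Lower bound = x̄ - t* · s/√n = 103.4 - 1.699 · 6.7/√30 = 101.32

We are 95% confident that μ ≥ 101.32.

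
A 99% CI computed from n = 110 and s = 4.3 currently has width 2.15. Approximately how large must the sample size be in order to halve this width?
n ≈ 440

CI width ∝ 1/√n
To reduce width by factor 2, need √n to grow by 2 → need 2² = 4 times as many samples.

Current: n = 110, width = 2.15
New: n = 440, width ≈ 1.06

Width reduced by factor of 2.15/1.06 = 2.03.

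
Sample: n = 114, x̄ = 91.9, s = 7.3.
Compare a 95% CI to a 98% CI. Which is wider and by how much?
98% CI is wider by 0.52

df = 113
95% CI: t* = 1.981, (90.55, 93.25), width = 2 · t* · s/√n = 2.71
98% CI: t* = 2.360, (90.29, 93.51), width = 2 · t* · s/√n = 3.23

The 98% CI is wider by 3.23 - 2.71 = 0.52.
Higher confidence requires a wider interval.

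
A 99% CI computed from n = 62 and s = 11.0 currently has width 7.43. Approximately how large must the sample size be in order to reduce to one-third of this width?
n ≈ 558

CI width ∝ 1/√n
To reduce width by factor 3, need √n to grow by 3 → need 3² = 9 times as many samples.

Current: n = 62, width = 7.43
New: n = 558, width ≈ 2.41

Width reduced by factor of 7.43/2.41 = 3.08.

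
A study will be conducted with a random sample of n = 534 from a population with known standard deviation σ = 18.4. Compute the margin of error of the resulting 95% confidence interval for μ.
Margin of error = 1.56

Margin of error = z* · σ/√n
= 1.960 · 18.4/√534
= 1.960 · 18.4/23.1084
= 1.56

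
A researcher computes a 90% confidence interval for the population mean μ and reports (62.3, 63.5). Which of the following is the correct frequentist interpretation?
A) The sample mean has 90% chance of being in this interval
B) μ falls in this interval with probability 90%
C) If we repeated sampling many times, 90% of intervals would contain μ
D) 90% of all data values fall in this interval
C

A) Wrong — x̄ is observed and sits in the interval by construction.
B) Wrong — μ is fixed; the randomness lives in the interval, not in μ.
C) Correct — this is the frequentist long-run coverage interpretation.
D) Wrong — a CI is about the parameter μ, not individual data values.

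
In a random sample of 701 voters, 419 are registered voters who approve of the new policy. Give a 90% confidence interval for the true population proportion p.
(0.567, 0.628)

Proportion CI:
p̂ = 419/701 = 0.59772
SE = √(p̂(1-p̂)/n) = √(0.59772 · 0.40228 / 701) = 0.01852

z* = 1.645
Margin = z* · SE = 1.645 · 0.01852 = 0.0305

CI: 0.59772 ± 0.0305 = (0.567, 0.628)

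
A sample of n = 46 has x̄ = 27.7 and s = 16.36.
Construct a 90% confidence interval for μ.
(23.65, 31.75)

t-interval (σ unknown):
df = n - 1 = 45
t* = 1.679 for 90% confidence

Margin of error = t* · s/√n = 1.679 · 16.36/√46 = 4.05

CI: (23.65, 31.75)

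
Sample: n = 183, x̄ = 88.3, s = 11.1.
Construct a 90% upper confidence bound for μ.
μ ≤ 89.36

Upper bound (one-sided):
t* = 1.286 (one-sided for 90%)
Upper bound = x̄ + t* · s/√n = 88.3 + 1.286 · 11.1/√183 = 89.36

We are 90% confident that μ ≤ 89.36.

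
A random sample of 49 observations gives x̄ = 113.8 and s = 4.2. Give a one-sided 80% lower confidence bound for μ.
μ ≥ 113.29

Lower bound (one-sided):
t* = 0.849 (one-sided for 80%)
Lower bound = x̄ - t* · s/√n = 113.8 - 0.849 · 4.2/√49 = 113.29

We are 80% confident that μ ≥ 113.29.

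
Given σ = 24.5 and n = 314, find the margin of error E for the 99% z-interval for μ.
Margin of error = 3.56

Margin of error = z* · σ/√n
= 2.576 · 24.5/√314
= 2.576 · 24.5/17.7200
= 3.56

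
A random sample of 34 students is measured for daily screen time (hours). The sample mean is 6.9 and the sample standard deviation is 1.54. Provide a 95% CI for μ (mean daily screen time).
(6.36, 7.44)

t-interval (σ unknown):
df = n - 1 = 33
t* = 2.035 for 95% confidence

Margin of error = t* · s/√n = 2.035 · 1.54/√34 = 0.54

CI: (6.36, 7.44)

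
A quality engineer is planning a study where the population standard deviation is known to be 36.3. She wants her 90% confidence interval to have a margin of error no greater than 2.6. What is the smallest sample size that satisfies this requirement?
n ≥ 528

For margin E ≤ 2.6:
n ≥ (z* · σ / E)²
n ≥ (1.645 · 36.3 / 2.6)²
n ≥ 527.47

Minimum n = 528 (rounding up)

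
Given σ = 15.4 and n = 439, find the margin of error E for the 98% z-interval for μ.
Margin of error = 1.71

Margin of error = z* · σ/√n
= 2.326 · 15.4/√439
= 2.326 · 15.4/20.9523
= 1.71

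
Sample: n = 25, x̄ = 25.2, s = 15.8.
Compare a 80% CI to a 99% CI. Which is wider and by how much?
99% CI is wider by 9.35

df = 24
80% CI: t* = 1.318, (21.04, 29.36), width = 2 · t* · s/√n = 8.33
99% CI: t* = 2.797, (16.36, 34.04), width = 2 · t* · s/√n = 17.68

The 99% CI is wider by 17.68 - 8.33 = 9.35.
Higher confidence requires a wider interval.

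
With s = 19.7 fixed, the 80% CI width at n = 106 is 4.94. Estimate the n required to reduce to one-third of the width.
n ≈ 954

CI width ∝ 1/√n
To reduce width by factor 3, need √n to grow by 3 → need 3² = 9 times as many samples.

Current: n = 106, width = 4.94
New: n = 954, width ≈ 1.64

Width reduced by factor of 4.94/1.64 = 3.01.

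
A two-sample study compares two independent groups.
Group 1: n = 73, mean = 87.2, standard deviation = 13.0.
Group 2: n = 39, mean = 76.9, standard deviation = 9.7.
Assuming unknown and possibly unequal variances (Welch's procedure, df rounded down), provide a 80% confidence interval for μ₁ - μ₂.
(7.50, 13.10)

Difference: x̄₁ - x̄₂ = 10.30
SE = √(s₁²/n₁ + s₂²/n₂) = √(13.0²/73 + 9.7²/39) = 2.1743
df = 98.20 → 98 (Welch–Satterthwaite, rounded down)
t* = 1.290

CI: 10.30 ± 1.290 · 2.1743 = 10.30 ± 2.80 = (7.50, 13.10)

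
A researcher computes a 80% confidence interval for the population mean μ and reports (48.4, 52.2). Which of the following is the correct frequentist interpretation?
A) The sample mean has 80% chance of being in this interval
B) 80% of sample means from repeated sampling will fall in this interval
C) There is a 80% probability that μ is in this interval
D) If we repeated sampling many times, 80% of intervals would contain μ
D

A) Wrong — x̄ is observed and sits in the interval by construction.
B) Wrong — coverage applies to intervals containing μ, not to future x̄ values.
C) Wrong — μ is fixed; the randomness lives in the interval, not in μ.
D) Correct — this is the frequentist long-run coverage interpretation.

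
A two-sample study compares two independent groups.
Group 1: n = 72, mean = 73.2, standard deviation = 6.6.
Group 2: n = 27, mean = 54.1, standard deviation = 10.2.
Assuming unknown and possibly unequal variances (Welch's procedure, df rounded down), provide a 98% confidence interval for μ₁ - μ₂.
(13.95, 24.25)

Difference: x̄₁ - x̄₂ = 19.10
SE = √(s₁²/n₁ + s₂²/n₂) = √(6.6²/72 + 10.2²/27) = 2.1115
df = 34.49 → 34 (Welch–Satterthwaite, rounded down)
t* = 2.441

CI: 19.10 ± 2.441 · 2.1115 = 19.10 ± 5.15 = (13.95, 24.25)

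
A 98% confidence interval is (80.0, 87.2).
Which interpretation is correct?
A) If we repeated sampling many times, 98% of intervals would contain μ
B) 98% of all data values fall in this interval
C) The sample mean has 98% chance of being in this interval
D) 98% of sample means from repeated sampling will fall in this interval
A

A) Correct — this is the frequentist long-run coverage interpretation.
B) Wrong — a CI is about the parameter μ, not individual data values.
C) Wrong — x̄ is observed and sits in the interval by construction.
D) Wrong — coverage applies to intervals containing μ, not to future x̄ values.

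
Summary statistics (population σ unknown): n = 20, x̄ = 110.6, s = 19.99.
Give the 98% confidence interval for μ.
(99.25, 121.95)

t-interval (σ unknown):
df = n - 1 = 19
t* = 2.539 for 98% confidence

Margin of error = t* · s/√n = 2.539 · 19.99/√20 = 11.35

CI: (99.25, 121.95)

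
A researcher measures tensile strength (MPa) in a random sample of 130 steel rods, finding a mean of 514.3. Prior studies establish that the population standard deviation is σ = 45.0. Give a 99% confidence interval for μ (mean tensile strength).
(504.13, 524.47)

z-interval (σ known):
z* = 2.576 for 99% confidence

Margin of error = z* · σ/√n = 2.576 · 45.0/√130 = 10.17

CI: (514.3 - 10.17, 514.3 + 10.17) = (504.13, 524.47)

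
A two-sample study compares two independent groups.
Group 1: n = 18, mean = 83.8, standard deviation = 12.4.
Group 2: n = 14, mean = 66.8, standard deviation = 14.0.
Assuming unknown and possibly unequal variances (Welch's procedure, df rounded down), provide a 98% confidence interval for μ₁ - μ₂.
(5.23, 28.77)

Difference: x̄₁ - x̄₂ = 17.00
SE = √(s₁²/n₁ + s₂²/n₂) = √(12.4²/18 + 14.0²/14) = 4.7479
df = 26.23 → 26 (Welch–Satterthwaite, rounded down)
t* = 2.479

CI: 17.00 ± 2.479 · 4.7479 = 17.00 ± 11.77 = (5.23, 28.77)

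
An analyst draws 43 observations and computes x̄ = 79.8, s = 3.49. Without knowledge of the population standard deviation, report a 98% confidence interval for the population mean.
(78.51, 81.09)

t-interval (σ unknown):
df = n - 1 = 42
t* = 2.418 for 98% confidence

Margin of error = t* · s/√n = 2.418 · 3.49/√43 = 1.29

CI: (78.51, 81.09)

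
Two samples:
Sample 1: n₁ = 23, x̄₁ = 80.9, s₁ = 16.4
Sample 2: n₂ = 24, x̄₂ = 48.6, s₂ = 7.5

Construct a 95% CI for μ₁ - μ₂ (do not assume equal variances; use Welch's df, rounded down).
(24.65, 39.95)

Difference: x̄₁ - x̄₂ = 32.30
SE = √(s₁²/n₁ + s₂²/n₂) = √(16.4²/23 + 7.5²/24) = 3.7467
df = 30.53 → 30 (Welch–Satterthwaite, rounded down)
t* = 2.042

CI: 32.30 ± 2.042 · 3.7467 = 32.30 ± 7.65 = (24.65, 39.95)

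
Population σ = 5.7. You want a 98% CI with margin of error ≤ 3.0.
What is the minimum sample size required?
n ≥ 20

For margin E ≤ 3.0:
n ≥ (z* · σ / E)²
n ≥ (2.326 · 5.7 / 3.0)²
n ≥ 19.53

Minimum n = 20 (rounding up)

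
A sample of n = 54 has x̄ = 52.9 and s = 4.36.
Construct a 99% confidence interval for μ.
(51.31, 54.49)

t-interval (σ unknown):
df = n - 1 = 53
t* = 2.672 for 99% confidence

Margin of error = t* · s/√n = 2.672 · 4.36/√54 = 1.59

CI: (51.31, 54.49)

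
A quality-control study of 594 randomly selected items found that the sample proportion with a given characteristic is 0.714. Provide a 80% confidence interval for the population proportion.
(0.690, 0.738)

Proportion CI:
SE = √(p̂(1-p̂)/n) = √(0.714 · 0.286 / 594) = 0.01854

z* = 1.282
Margin = z* · SE = 1.282 · 0.01854 = 0.0238

CI: 0.714 ± 0.0238 = (0.690, 0.738)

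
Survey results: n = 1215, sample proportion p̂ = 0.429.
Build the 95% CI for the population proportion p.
(0.401, 0.457)

Proportion CI:
SE = √(p̂(1-p̂)/n) = √(0.429 · 0.571 / 1215) = 0.01420

z* = 1.960
Margin = z* · SE = 1.960 · 0.01420 = 0.0278

CI: 0.429 ± 0.0278 = (0.401, 0.457)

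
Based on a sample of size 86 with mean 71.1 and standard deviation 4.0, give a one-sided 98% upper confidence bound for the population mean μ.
μ ≤ 72.00

Upper bound (one-sided):
t* = 2.086 (one-sided for 98%)
Upper bound = x̄ + t* · s/√n = 71.1 + 2.086 · 4.0/√86 = 72.00

We are 98% confident that μ ≤ 72.00.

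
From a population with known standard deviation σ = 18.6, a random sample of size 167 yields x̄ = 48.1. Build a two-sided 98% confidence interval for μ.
(44.75, 51.45)

z-interval (σ known):
z* = 2.326 for 98% confidence

Margin of error = z* · σ/√n = 2.326 · 18.6/√167 = 3.35

CI: (48.1 - 3.35, 48.1 + 3.35) = (44.75, 51.45)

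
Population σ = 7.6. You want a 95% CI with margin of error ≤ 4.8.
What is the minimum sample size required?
n ≥ 10

For margin E ≤ 4.8:
n ≥ (z* · σ / E)²
n ≥ (1.960 · 7.6 / 4.8)²
n ≥ 9.63

Minimum n = 10 (rounding up)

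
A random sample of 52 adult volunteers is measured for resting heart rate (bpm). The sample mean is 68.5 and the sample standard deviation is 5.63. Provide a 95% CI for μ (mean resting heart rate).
(66.93, 70.07)

t-interval (σ unknown):
df = n - 1 = 51
t* = 2.008 for 95% confidence

Margin of error = t* · s/√n = 2.008 · 5.63/√52 = 1.57

CI: (66.93, 70.07)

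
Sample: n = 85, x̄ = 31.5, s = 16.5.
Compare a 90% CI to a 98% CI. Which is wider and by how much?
98% CI is wider by 2.54

df = 84
90% CI: t* = 1.663, (28.52, 34.48), width = 2 · t* · s/√n = 5.95
98% CI: t* = 2.372, (27.25, 35.75), width = 2 · t* · s/√n = 8.49

The 98% CI is wider by 8.49 - 5.95 = 2.54.
Higher confidence requires a wider interval.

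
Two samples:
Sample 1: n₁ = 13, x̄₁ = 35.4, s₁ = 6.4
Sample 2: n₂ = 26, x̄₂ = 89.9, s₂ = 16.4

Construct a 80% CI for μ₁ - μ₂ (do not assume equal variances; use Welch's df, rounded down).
(-59.30, -49.70)

Difference: x̄₁ - x̄₂ = -54.50
SE = √(s₁²/n₁ + s₂²/n₂) = √(6.4²/13 + 16.4²/26) = 3.6736
df = 35.66 → 35 (Welch–Satterthwaite, rounded down)
t* = 1.306

CI: -54.50 ± 1.306 · 3.6736 = -54.50 ± 4.80 = (-59.30, -49.70)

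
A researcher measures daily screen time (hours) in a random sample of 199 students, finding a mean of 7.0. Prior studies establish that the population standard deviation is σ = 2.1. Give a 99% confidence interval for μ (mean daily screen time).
(6.62, 7.38)

z-interval (σ known):
z* = 2.576 for 99% confidence

Margin of error = z* · σ/√n = 2.576 · 2.1/√199 = 0.38

CI: (7.0 - 0.38, 7.0 + 0.38) = (6.62, 7.38)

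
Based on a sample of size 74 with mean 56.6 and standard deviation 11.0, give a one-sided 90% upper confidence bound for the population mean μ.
μ ≤ 58.25

Upper bound (one-sided):
t* = 1.293 (one-sided for 90%)
Upper bound = x̄ + t* · s/√n = 56.6 + 1.293 · 11.0/√74 = 58.25

We are 90% confident that μ ≤ 58.25.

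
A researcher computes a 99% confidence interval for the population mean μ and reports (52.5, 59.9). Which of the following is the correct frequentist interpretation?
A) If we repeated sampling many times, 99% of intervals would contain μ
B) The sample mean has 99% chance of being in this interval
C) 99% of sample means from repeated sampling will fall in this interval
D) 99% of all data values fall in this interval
A

A) Correct — this is the frequentist long-run coverage interpretation.
B) Wrong — x̄ is observed and sits in the interval by construction.
C) Wrong — coverage applies to intervals containing μ, not to future x̄ values.
D) Wrong — a CI is about the parameter μ, not individual data values.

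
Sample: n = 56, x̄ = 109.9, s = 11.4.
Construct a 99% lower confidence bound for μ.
μ ≥ 106.25

Lower bound (one-sided):
t* = 2.396 (one-sided for 99%)
Lower bound = x̄ - t* · s/√n = 109.9 - 2.396 · 11.4/√56 = 106.25

We are 99% confident that μ ≥ 106.25.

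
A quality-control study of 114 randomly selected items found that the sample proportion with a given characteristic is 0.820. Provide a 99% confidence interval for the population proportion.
(0.727, 0.913)

Proportion CI:
SE = √(p̂(1-p̂)/n) = √(0.820 · 0.180 / 114) = 0.03598

z* = 2.576
Margin = z* · SE = 2.576 · 0.03598 = 0.0927

CI: 0.820 ± 0.0927 = (0.727, 0.913)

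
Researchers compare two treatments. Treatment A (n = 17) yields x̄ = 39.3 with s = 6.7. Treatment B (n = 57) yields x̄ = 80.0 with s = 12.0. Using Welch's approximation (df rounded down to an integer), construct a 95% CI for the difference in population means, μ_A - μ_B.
(-45.27, -36.13)

Difference: x̄₁ - x̄₂ = -40.70
SE = √(s₁²/n₁ + s₂²/n₂) = √(6.7²/17 + 12.0²/57) = 2.2731
df = 48.56 → 48 (Welch–Satterthwaite, rounded down)
t* = 2.011

CI: -40.70 ± 2.011 · 2.2731 = -40.70 ± 4.57 = (-45.27, -36.13)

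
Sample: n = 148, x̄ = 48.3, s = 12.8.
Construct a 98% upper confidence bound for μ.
μ ≤ 50.48

Upper bound (one-sided):
t* = 2.072 (one-sided for 98%)
Upper bound = x̄ + t* · s/√n = 48.3 + 2.072 · 12.8/√148 = 50.48

We are 98% confident that μ ≤ 50.48.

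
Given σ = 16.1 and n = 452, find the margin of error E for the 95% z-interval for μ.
Margin of error = 1.48

Margin of error = z* · σ/√n
= 1.960 · 16.1/√452
= 1.960 · 16.1/21.2603
= 1.48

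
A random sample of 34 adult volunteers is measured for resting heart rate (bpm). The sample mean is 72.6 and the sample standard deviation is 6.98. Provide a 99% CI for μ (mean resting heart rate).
(69.33, 75.87)

t-interval (σ unknown):
df = n - 1 = 33
t* = 2.733 for 99% confidence

Margin of error = t* · s/√n = 2.733 · 6.98/√34 = 3.27

CI: (69.33, 75.87)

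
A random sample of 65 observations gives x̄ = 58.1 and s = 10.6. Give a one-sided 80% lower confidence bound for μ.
μ ≥ 56.99

Lower bound (one-sided):
t* = 0.847 (one-sided for 80%)
Lower bound = x̄ - t* · s/√n = 58.1 - 0.847 · 10.6/√65 = 56.99

We are 80% confident that μ ≥ 56.99.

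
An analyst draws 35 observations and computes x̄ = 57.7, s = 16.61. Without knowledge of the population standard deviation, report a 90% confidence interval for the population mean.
(52.95, 62.45)

t-interval (σ unknown):
df = n - 1 = 34
t* = 1.691 for 90% confidence

Margin of error = t* · s/√n = 1.691 · 16.61/√35 = 4.75

CI: (52.95, 62.45)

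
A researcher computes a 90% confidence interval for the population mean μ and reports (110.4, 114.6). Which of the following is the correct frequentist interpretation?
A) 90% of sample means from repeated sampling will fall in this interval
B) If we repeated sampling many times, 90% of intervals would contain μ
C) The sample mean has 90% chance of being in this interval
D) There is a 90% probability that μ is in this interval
B

A) Wrong — coverage applies to intervals containing μ, not to future x̄ values.
B) Correct — this is the frequentist long-run coverage interpretation.
C) Wrong — x̄ is observed and sits in the interval by construction.
D) Wrong — μ is fixed; the randomness lives in the interval, not in μ.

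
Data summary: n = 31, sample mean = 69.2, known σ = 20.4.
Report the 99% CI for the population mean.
(59.76, 78.64)

z-interval (σ known):
z* = 2.576 for 99% confidence

Margin of error = z* · σ/√n = 2.576 · 20.4/√31 = 9.44

CI: (69.2 - 9.44, 69.2 + 9.44) = (59.76, 78.64)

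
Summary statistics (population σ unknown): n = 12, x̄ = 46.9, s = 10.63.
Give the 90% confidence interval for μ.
(41.39, 52.41)

t-interval (σ unknown):
df = n - 1 = 11
t* = 1.796 for 90% confidence

Margin of error = t* · s/√n = 1.796 · 10.63/√12 = 5.51

CI: (41.39, 52.41)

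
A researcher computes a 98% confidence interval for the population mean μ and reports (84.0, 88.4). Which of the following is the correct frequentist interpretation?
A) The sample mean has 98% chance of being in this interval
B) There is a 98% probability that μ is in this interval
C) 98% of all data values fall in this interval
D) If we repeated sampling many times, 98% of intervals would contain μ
D

A) Wrong — x̄ is observed and sits in the interval by construction.
B) Wrong — μ is fixed; the randomness lives in the interval, not in μ.
C) Wrong — a CI is about the parameter μ, not individual data values.
D) Correct — this is the frequentist long-run coverage interpretation.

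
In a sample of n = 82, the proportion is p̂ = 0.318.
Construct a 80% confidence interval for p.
(0.252, 0.384)

Proportion CI:
SE = √(p̂(1-p̂)/n) = √(0.318 · 0.682 / 82) = 0.05143

z* = 1.282
Margin = z* · SE = 1.282 · 0.05143 = 0.0659

CI: 0.318 ± 0.0659 = (0.252, 0.384)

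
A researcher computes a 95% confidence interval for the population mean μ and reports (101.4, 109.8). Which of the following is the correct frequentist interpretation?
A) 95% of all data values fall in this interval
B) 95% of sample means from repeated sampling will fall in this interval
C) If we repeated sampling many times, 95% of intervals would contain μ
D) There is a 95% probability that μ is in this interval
C

A) Wrong — a CI is about the parameter μ, not individual data values.
B) Wrong — coverage applies to intervals containing μ, not to future x̄ values.
C) Correct — this is the frequentist long-run coverage interpretation.
D) Wrong — μ is fixed; the randomness lives in the interval, not in μ.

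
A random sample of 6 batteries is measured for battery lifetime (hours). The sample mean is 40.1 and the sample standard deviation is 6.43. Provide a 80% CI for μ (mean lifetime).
(36.23, 43.97)

t-interval (σ unknown):
df = n - 1 = 5
t* = 1.476 for 80% confidence

Margin of error = t* · s/√n = 1.476 · 6.43/√6 = 3.87

CI: (36.23, 43.97)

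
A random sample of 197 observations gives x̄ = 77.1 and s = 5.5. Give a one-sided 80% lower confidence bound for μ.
μ ≥ 76.77

Lower bound (one-sided):
t* = 0.843 (one-sided for 80%)
Lower bound = x̄ - t* · s/√n = 77.1 - 0.843 · 5.5/√197 = 76.77

We are 80% confident that μ ≥ 76.77.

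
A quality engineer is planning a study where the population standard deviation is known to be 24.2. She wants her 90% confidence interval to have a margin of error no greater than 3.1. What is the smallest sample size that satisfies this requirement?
n ≥ 165

For margin E ≤ 3.1:
n ≥ (z* · σ / E)²
n ≥ (1.645 · 24.2 / 3.1)²
n ≥ 164.91

Minimum n = 165 (rounding up)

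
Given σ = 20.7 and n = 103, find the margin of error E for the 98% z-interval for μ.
Margin of error = 4.74

Margin of error = z* · σ/√n
= 2.326 · 20.7/√103
= 2.326 · 20.7/10.1489
= 4.74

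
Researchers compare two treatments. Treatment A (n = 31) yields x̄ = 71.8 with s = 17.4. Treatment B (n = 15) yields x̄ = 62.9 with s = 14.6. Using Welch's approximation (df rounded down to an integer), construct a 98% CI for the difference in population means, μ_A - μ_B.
(-3.09, 20.89)

Difference: x̄₁ - x̄₂ = 8.90
SE = √(s₁²/n₁ + s₂²/n₂) = √(17.4²/31 + 14.6²/15) = 4.8966
df = 32.66 → 32 (Welch–Satterthwaite, rounded down)
t* = 2.449

CI: 8.90 ± 2.449 · 4.8966 = 8.90 ± 11.99 = (-3.09, 20.89)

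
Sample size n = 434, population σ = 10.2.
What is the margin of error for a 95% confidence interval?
Margin of error = 0.96

Margin of error = z* · σ/√n
= 1.960 · 10.2/√434
= 1.960 · 10.2/20.8327
= 0.96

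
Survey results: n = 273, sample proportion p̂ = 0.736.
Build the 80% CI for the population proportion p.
(0.702, 0.770)

Proportion CI:
SE = √(p̂(1-p̂)/n) = √(0.736 · 0.264 / 273) = 0.02668

z* = 1.282
Margin = z* · SE = 1.282 · 0.02668 = 0.0342

CI: 0.736 ± 0.0342 = (0.702, 0.770)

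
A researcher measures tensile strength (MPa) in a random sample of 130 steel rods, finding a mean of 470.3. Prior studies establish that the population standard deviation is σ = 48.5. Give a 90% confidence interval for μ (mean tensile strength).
(463.30, 477.30)

z-interval (σ known):
z* = 1.645 for 90% confidence

Margin of error = z* · σ/√n = 1.645 · 48.5/√130 = 7.00

CI: (470.3 - 7.00, 470.3 + 7.00) = (463.30, 477.30)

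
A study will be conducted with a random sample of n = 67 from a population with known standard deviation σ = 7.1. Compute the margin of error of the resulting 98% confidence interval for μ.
Margin of error = 2.02

Margin of error = z* · σ/√n
= 2.326 · 7.1/√67
= 2.326 · 7.1/8.1854
= 2.02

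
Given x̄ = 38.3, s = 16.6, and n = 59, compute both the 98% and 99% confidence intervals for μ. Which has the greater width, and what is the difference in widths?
99% CI is wider by 1.17

df = 58
98% CI: t* = 2.392, (33.13, 43.47), width = 2 · t* · s/√n = 10.34
99% CI: t* = 2.663, (32.54, 44.06), width = 2 · t* · s/√n = 11.51

The 99% CI is wider by 11.51 - 10.34 = 1.17.
Higher confidence requires a wider interval.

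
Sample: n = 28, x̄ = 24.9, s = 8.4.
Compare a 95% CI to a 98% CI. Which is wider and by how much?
98% CI is wider by 1.34

df = 27
95% CI: t* = 2.052, (21.64, 28.16), width = 2 · t* · s/√n = 6.51
98% CI: t* = 2.473, (20.97, 28.83), width = 2 · t* · s/√n = 7.85

The 98% CI is wider by 7.85 - 6.51 = 1.34.
Higher confidence requires a wider interval.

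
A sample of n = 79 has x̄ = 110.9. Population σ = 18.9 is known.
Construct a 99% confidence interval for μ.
(105.42, 116.38)

z-interval (σ known):
z* = 2.576 for 99% confidence

Margin of error = z* · σ/√n = 2.576 · 18.9/√79 = 5.48

CI: (110.9 - 5.48, 110.9 + 5.48) = (105.42, 116.38)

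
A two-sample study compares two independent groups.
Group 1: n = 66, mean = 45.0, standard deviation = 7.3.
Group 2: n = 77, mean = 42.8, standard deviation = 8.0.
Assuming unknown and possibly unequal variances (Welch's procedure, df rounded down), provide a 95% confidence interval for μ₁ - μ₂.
(-0.33, 4.73)

Difference: x̄₁ - x̄₂ = 2.20
SE = √(s₁²/n₁ + s₂²/n₂) = √(7.3²/66 + 8.0²/77) = 1.2801
df = 140.43 → 140 (Welch–Satterthwaite, rounded down)
t* = 1.977

CI: 2.20 ± 1.977 · 1.2801 = 2.20 ± 2.53 = (-0.33, 4.73)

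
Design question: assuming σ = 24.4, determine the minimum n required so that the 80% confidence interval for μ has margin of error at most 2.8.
n ≥ 125

For margin E ≤ 2.8:
n ≥ (z* · σ / E)²
n ≥ (1.282 · 24.4 / 2.8)²
n ≥ 124.81

Minimum n = 125 (rounding up)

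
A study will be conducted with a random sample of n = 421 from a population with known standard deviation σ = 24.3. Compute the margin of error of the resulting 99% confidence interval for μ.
Margin of error = 3.05

Margin of error = z* · σ/√n
= 2.576 · 24.3/√421
= 2.576 · 24.3/20.5183
= 3.05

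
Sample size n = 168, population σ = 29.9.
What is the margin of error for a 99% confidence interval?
Margin of error = 5.94

Margin of error = z* · σ/√n
= 2.576 · 29.9/√168
= 2.576 · 29.9/12.9615
= 5.94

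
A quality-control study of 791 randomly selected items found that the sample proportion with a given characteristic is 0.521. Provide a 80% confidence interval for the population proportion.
(0.498, 0.544)

Proportion CI:
SE = √(p̂(1-p̂)/n) = √(0.521 · 0.479 / 791) = 0.01776

z* = 1.282
Margin = z* · SE = 1.282 · 0.01776 = 0.0228

CI: 0.521 ± 0.0228 = (0.498, 0.544)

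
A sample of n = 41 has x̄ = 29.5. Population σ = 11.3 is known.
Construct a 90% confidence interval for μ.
(26.60, 32.40)

z-interval (σ known):
z* = 1.645 for 90% confidence

Margin of error = z* · σ/√n = 1.645 · 11.3/√41 = 2.90

CI: (29.5 - 2.90, 29.5 + 2.90) = (26.60, 32.40)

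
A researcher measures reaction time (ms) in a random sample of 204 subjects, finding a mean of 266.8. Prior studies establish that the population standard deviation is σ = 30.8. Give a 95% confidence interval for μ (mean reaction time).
(262.57, 271.03)

z-interval (σ known):
z* = 1.960 for 95% confidence

Margin of error = z* · σ/√n = 1.960 · 30.8/√204 = 4.23

CI: (266.8 - 4.23, 266.8 + 4.23) = (262.57, 271.03)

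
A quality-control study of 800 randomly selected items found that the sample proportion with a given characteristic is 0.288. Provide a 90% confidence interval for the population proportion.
(0.262, 0.314)

Proportion CI:
SE = √(p̂(1-p̂)/n) = √(0.288 · 0.712 / 800) = 0.01601

z* = 1.645
Margin = z* · SE = 1.645 · 0.01601 = 0.0263

CI: 0.288 ± 0.0263 = (0.262, 0.314)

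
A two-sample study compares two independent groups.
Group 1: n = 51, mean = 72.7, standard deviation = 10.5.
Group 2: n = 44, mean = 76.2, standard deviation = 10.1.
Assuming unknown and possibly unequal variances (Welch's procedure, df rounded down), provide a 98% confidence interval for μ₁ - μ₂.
(-8.51, 1.51)

Difference: x̄₁ - x̄₂ = -3.50
SE = √(s₁²/n₁ + s₂²/n₂) = √(10.5²/51 + 10.1²/44) = 2.1166
df = 91.88 → 91 (Welch–Satterthwaite, rounded down)
t* = 2.368

CI: -3.50 ± 2.368 · 2.1166 = -3.50 ± 5.01 = (-8.51, 1.51)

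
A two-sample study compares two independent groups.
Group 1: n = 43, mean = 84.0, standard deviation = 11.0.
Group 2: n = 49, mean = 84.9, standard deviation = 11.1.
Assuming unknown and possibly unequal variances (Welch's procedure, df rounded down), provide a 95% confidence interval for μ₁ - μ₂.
(-5.49, 3.69)

Difference: x̄₁ - x̄₂ = -0.90
SE = √(s₁²/n₁ + s₂²/n₂) = √(11.0²/43 + 11.1²/49) = 2.3083
df = 88.66 → 88 (Welch–Satterthwaite, rounded down)
t* = 1.987

CI: -0.90 ± 1.987 · 2.3083 = -0.90 ± 4.59 = (-5.49, 3.69)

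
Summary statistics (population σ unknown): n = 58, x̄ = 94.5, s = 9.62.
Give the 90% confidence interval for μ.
(92.39, 96.61)

t-interval (σ unknown):
df = n - 1 = 57
t* = 1.672 for 90% confidence

Margin of error = t* · s/√n = 1.672 · 9.62/√58 = 2.11

CI: (92.39, 96.61)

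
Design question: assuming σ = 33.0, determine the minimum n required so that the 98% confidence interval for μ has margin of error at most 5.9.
n ≥ 170

For margin E ≤ 5.9:
n ≥ (z* · σ / E)²
n ≥ (2.326 · 33.0 / 5.9)²
n ≥ 169.26

Minimum n = 170 (rounding up)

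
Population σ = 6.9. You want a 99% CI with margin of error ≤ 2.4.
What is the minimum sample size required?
n ≥ 55

For margin E ≤ 2.4:
n ≥ (z* · σ / E)²
n ≥ (2.576 · 6.9 / 2.4)²
n ≥ 54.85

Minimum n = 55 (rounding up)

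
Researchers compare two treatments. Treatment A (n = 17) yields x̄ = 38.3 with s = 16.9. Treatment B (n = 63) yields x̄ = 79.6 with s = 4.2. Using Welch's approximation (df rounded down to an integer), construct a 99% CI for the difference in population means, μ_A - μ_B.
(-53.37, -29.23)

Difference: x̄₁ - x̄₂ = -41.30
SE = √(s₁²/n₁ + s₂²/n₂) = √(16.9²/17 + 4.2²/63) = 4.1329
df = 16.54 → 16 (Welch–Satterthwaite, rounded down)
t* = 2.921

CI: -41.30 ± 2.921 · 4.1329 = -41.30 ± 12.07 = (-53.37, -29.23)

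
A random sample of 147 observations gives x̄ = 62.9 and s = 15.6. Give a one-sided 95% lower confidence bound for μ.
μ ≥ 60.77

Lower bound (one-sided):
t* = 1.655 (one-sided for 95%)
Lower bound = x̄ - t* · s/√n = 62.9 - 1.655 · 15.6/√147 = 60.77

We are 95% confident that μ ≥ 60.77.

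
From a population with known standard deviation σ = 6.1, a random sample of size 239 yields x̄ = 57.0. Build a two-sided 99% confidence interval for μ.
(55.98, 58.02)

z-interval (σ known):
z* = 2.576 for 99% confidence

Margin of error = z* · σ/√n = 2.576 · 6.1/√239 = 1.02

CI: (57.0 - 1.02, 57.0 + 1.02) = (55.98, 58.02)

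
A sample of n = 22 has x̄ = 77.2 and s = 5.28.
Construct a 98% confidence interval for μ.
(74.37, 80.03)

t-interval (σ unknown):
df = n - 1 = 21
t* = 2.518 for 98% confidence

Margin of error = t* · s/√n = 2.518 · 5.28/√22 = 2.83

CI: (74.37, 80.03)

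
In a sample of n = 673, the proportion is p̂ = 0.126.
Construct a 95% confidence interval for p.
(0.101, 0.151)

Proportion CI:
SE = √(p̂(1-p̂)/n) = √(0.126 · 0.874 / 673) = 0.01279

z* = 1.960
Margin = z* · SE = 1.960 · 0.01279 = 0.0251

CI: 0.126 ± 0.0251 = (0.101, 0.151)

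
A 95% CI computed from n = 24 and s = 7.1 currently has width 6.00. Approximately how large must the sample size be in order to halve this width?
n ≈ 96

CI width ∝ 1/√n
To reduce width by factor 2, need √n to grow by 2 → need 2² = 4 times as many samples.

Current: n = 24, width = 6.00
New: n = 96, width ≈ 2.88

Width reduced by factor of 6.00/2.88 = 2.08.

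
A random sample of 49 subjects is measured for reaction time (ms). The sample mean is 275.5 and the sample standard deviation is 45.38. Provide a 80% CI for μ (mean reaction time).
(267.08, 283.92)

t-interval (σ unknown):
df = n - 1 = 48
t* = 1.299 for 80% confidence

Margin of error = t* · s/√n = 1.299 · 45.38/√49 = 8.42

CI: (267.08, 283.92)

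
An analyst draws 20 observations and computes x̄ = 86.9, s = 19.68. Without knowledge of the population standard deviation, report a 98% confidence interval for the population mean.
(75.73, 98.07)

t-interval (σ unknown):
df = n - 1 = 19
t* = 2.539 for 98% confidence

Margin of error = t* · s/√n = 2.539 · 19.68/√20 = 11.17

CI: (75.73, 98.07)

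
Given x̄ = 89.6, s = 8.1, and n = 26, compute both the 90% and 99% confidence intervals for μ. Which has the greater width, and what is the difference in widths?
99% CI is wider by 3.42

df = 25
90% CI: t* = 1.708, (86.89, 92.31), width = 2 · t* · s/√n = 5.43
99% CI: t* = 2.787, (85.17, 94.03), width = 2 · t* · s/√n = 8.85

The 99% CI is wider by 8.85 - 5.43 = 3.42.
Higher confidence requires a wider interval.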